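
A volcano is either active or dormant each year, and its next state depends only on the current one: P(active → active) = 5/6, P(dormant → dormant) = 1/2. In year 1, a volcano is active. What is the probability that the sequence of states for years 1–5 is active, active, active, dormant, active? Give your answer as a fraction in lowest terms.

25/432

Year 1 is given. For each transition, use the conditional probability from the current state:
P(active | active) = 5/6; P(active | active) = 5/6; P(dormant | active) = 1/6; P(active | dormant) = 1/2.
P = 5/6 × 5/6 × 1/6 × 1/2 = 25/432.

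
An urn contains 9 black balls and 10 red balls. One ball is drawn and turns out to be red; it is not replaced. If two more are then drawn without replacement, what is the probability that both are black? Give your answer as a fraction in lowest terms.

4/17

After the first draw, 9 of the remaining 18 balls are black.
P = 9/18 × 8/17 = 72/306 = 4/17.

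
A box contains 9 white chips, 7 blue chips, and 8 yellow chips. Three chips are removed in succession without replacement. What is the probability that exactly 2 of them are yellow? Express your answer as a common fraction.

One ordering (yellow drawn first) has probability 8/24 × 7/23 × 16/22 = 896/12144 = 56/759.
There are C(3,2) = 3 such orderings, each equally likely, so P = 3 × 56/759 = 56/253.

56/253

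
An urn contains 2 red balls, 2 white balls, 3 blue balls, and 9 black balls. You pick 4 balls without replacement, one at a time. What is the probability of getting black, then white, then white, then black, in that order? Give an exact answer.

3/910

Each draw changes the counts, so multiply the conditional probabilities along the sequence:
P = 9/16 × 2/15 × 1/14 × 8/13 = 144/43680 = 3/910.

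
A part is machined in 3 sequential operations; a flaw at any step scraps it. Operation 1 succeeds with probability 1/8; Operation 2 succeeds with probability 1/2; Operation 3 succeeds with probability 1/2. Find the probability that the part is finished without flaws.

1/32

Multiplying along the chain,
P = 1/8 × 1/2 × 1/2 = 1/32.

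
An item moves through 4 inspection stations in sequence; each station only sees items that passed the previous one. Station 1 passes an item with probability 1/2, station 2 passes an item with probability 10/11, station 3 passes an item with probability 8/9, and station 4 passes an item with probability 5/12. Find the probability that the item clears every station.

Each stage is reached only if all earlier stages succeed, so
P = 1/2 × 10/11 × 8/9 × 5/12 = 400/2376 = 50/297.

50/297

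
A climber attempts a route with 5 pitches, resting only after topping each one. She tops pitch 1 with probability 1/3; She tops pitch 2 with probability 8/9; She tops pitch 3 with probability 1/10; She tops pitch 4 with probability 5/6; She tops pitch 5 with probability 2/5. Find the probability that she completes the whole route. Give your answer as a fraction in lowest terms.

4/405

Multiplying along the chain,
P = 1/3 × 8/9 × 1/10 × 5/6 × 2/5 = 80/8100 = 4/405.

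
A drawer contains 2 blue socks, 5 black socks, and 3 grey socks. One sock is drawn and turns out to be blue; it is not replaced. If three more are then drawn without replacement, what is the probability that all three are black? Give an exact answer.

With the first sock removed, 5 black remain out of 9.
P = 5/9 × 4/8 × 3/7 = 60/504 = 5/42.

5/42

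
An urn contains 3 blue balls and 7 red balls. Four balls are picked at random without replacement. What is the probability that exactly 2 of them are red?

One ordering (red drawn first) has probability 7/10 × 6/9 × 3/8 × 2/7 = 252/5040 = 1/20.
There are C(4,2) = 6 such orderings, each equally likely, so P = 6 × 1/20 = 3/10.

3/10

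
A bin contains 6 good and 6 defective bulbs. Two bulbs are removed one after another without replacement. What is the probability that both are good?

P = 6/12 × 5/11 = 30/132 = 5/22.

5/22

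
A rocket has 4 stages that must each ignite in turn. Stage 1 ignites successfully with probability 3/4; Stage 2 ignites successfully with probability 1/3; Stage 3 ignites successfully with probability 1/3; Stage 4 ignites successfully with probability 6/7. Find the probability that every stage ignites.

The events are sequential, so multiply the conditional probabilities:
P = 3/4 × 1/3 × 1/3 × 6/7 = 18/252 = 1/14.

1/14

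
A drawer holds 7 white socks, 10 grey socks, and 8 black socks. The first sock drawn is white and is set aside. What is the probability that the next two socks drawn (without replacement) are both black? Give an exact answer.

7/69

After the first draw, 8 of the remaining 24 socks are black.
P = 8/24 × 7/23 = 56/552 = 7/69.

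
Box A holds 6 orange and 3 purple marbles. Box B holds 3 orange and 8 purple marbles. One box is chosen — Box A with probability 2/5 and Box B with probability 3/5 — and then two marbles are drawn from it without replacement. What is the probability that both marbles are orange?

329/1650

From Box A: P(both orange) = (6/9)(5/8) = 5/12.
From Box B: P(both orange) = (3/11)(2/10) = 3/55.
Total probability = (2/5)(5/12) + (3/5)(3/55) = 329/1650.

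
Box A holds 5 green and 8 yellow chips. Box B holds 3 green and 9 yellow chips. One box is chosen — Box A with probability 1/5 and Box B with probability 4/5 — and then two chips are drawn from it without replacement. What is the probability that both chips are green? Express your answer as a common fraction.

133/2145

From Box A: P(both green) = (5/13)(4/12) = 5/39.
From Box B: P(both green) = (3/12)(2/11) = 1/22.
Total probability = (1/5)(5/39) + (4/5)(1/22) = 133/2145.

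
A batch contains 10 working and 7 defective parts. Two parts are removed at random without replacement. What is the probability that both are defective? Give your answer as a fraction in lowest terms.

21/136

P(all defective) = 7/17 × 6/16 = 42/272 = 21/136.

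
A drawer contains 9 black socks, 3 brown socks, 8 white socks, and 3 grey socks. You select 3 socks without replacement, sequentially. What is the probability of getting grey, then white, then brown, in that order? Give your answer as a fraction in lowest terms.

12/1771

Multiply the probability of each draw given the previous ones:
P = 3/23 × 8/22 × 3/21 = 72/10626 = 12/1771.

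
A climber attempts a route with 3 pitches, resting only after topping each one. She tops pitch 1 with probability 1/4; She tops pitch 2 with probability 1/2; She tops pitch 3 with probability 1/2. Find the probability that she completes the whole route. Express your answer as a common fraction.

Each stage is reached only if all earlier stages succeed, so
P = 1/4 × 1/2 × 1/2 = 1/16.

1/16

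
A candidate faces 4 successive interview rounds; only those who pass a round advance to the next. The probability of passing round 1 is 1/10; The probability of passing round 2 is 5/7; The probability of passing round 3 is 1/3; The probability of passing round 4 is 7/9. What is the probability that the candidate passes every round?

1/54

Multiplying along the chain,
P = 1/10 × 5/7 × 1/3 × 7/9 = 35/1890 = 1/54.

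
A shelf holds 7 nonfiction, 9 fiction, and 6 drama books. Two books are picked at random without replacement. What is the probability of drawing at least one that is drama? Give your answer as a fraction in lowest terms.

P(no drama) = 16/22 × 15/21 = 240/462 = 40/77.
P(at least one) = 1 − 40/77 = 37/77.

37/77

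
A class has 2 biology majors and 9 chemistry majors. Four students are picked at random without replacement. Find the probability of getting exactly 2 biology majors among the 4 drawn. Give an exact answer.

One ordering (biology majors drawn first) has probability 2/11 × 1/10 × 9/9 × 8/8 = 144/7920 = 1/55.
There are C(4,2) = 6 such orderings, each equally likely, so P = 6 × 1/55 = 6/55.

6/55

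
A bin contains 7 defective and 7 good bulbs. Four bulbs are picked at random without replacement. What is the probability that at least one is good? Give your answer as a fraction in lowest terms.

138/143

P(no good) = 7/14 × 6/13 × 5/12 × 4/11 = 840/24024 = 5/143.
P(at least one) = 1 − 5/143 = 138/143.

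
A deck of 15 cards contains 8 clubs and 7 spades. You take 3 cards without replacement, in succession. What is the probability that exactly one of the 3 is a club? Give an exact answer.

One ordering (a club drawn first) has probability 8/15 × 7/14 × 6/13 = 336/2730 = 8/65.
There are C(3,1) = 3 such orderings, each equally likely, so P = 3 × 8/65 = 24/65.

24/65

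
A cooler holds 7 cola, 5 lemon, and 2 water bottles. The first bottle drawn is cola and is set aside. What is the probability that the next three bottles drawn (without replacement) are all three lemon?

5/143

With the first bottle removed, 5 lemon remain out of 13.
P = 5/13 × 4/12 × 3/11 = 60/1716 = 5/143.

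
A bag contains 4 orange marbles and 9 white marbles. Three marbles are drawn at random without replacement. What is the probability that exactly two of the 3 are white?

72/143

One ordering (white drawn first) has probability 9/13 × 8/12 × 4/11 = 288/1716 = 24/143.
There are C(3,2) = 3 such orderings, each equally likely, so P = 3 × 24/143 = 72/143.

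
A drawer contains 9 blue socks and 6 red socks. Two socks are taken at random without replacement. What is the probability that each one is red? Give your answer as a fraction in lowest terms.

1/7

P(all red) = 6/15 × 5/14 = 30/210 = 1/7.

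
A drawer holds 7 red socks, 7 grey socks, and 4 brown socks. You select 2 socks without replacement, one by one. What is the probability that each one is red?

P = 7/18 × 6/17 = 42/306 = 7/51.

7/51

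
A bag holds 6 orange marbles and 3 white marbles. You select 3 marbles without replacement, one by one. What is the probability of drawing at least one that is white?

16/21

P(no white) = 6/9 × 5/8 × 4/7 = 120/504 = 5/21.
P(at least one) = 1 − 5/21 = 16/21.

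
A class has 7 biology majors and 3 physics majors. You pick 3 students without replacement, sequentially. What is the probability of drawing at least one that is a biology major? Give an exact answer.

P(no biology majors) = 3/10 × 2/9 × 1/8 = 6/720 = 1/120.
P(at least one) = 1 − 1/120 = 119/120.

119/120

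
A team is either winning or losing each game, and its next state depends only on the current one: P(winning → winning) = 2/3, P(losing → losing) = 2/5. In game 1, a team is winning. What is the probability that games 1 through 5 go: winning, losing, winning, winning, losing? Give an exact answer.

Game 1 is given. For each transition, use the conditional probability from the current state:
P(losing | winning) = 1/3; P(winning | losing) = 3/5; P(winning | winning) = 2/3; P(losing | winning) = 1/3.
P = 1/3 × 3/5 × 2/3 × 1/3 = 6/135 = 2/45.

2/45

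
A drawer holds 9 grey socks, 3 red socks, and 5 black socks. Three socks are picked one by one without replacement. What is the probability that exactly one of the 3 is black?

33/68

One ordering (black drawn first) has probability 5/17 × 12/16 × 11/15 = 660/4080 = 11/68.
There are C(3,1) = 3 such orderings, each equally likely, so P = 3 × 11/68 = 33/68.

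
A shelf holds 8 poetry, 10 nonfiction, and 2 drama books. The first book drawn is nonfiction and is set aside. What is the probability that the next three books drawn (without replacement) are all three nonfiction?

28/323

With the first book removed, 9 nonfiction remain out of 19.
P = 9/19 × 8/18 × 7/17 = 504/5814 = 28/323.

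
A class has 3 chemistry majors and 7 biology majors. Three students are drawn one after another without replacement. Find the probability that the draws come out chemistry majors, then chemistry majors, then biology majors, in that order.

7/120

Multiply the probability of each draw given the previous ones:
P = 3/10 × 2/9 × 7/8 = 42/720 = 7/120.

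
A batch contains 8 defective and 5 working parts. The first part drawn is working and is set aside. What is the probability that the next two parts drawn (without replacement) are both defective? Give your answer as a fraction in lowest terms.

14/33

With the first part removed, 8 defective remain out of 12.
P = 8/12 × 7/11 = 56/132 = 14/33.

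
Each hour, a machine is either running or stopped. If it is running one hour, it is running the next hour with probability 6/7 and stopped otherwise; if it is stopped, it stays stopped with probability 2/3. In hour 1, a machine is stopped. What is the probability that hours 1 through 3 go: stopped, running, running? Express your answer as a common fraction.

2/7

Hour 1 is given. For each transition, use the conditional probability from the current state:
P(running | stopped) = 1/3; P(running | running) = 6/7.
P = 1/3 × 6/7 = 6/21 = 2/7.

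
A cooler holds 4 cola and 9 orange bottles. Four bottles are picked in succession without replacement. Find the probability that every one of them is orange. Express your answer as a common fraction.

P(every draw is orange) = 9/13 × 8/12 × 7/11 × 6/10 = 3024/17160 = 126/715.

126/715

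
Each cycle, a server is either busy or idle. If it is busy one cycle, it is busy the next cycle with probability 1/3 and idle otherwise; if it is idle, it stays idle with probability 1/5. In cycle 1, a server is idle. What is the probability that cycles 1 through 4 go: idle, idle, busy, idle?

Cycle 1 is given. For each transition, use the conditional probability from the current state:
P(idle | idle) = 1/5; P(busy | idle) = 4/5; P(idle | busy) = 2/3.
P = 1/5 × 4/5 × 2/3 = 8/75.

8/75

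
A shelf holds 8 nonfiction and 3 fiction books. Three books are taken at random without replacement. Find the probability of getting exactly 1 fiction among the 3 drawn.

28/55

One ordering (fiction drawn first) has probability 3/11 × 8/10 × 7/9 = 168/990 = 28/165.
There are C(3,1) = 3 such orderings, each equally likely, so P = 3 × 28/165 = 28/55.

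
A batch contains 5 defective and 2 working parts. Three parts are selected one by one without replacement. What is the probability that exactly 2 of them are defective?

4/7

One ordering (defective drawn first) has probability 5/7 × 4/6 × 2/5 = 40/210 = 4/21.
There are C(3,2) = 3 such orderings, each equally likely, so P = 3 × 4/21 = 4/7.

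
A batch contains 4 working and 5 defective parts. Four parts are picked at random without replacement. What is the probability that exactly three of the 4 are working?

One ordering (working drawn first) has probability 4/9 × 3/8 × 2/7 × 5/6 = 120/3024 = 5/126.
There are C(4,3) = 4 such orderings, each equally likely, so P = 4 × 5/126 = 10/63.

10/63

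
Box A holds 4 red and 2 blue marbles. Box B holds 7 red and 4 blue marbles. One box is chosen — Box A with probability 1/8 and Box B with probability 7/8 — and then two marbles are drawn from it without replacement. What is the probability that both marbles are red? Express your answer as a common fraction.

From Box A: P(both red) = (4/6)(3/5) = 2/5.
From Box B: P(both red) = (7/11)(6/10) = 21/55.
Total probability = (1/8)(2/5) + (7/8)(21/55) = 169/440.

169/440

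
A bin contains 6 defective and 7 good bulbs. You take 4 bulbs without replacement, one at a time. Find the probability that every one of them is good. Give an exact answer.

P = 7/13 × 6/12 × 5/11 × 4/10 = 840/17160 = 7/143.

7/143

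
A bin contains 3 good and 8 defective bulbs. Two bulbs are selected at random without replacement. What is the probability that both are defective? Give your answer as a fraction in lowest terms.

P(all defective) = 8/11 × 7/10 = 56/110 = 28/55.

28/55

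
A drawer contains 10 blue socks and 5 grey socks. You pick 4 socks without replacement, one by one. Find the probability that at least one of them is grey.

P(no grey) = 10/15 × 9/14 × 8/13 × 7/12 = 5040/32760 = 2/13.
P(at least one) = 1 − 2/13 = 11/13.

11/13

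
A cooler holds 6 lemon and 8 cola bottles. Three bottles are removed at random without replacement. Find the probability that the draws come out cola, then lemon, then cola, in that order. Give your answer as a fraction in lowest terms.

2/13

Each draw changes the counts, so multiply the conditional probabilities along the sequence:
P = 8/14 × 6/13 × 7/12 = 336/2184 = 2/13.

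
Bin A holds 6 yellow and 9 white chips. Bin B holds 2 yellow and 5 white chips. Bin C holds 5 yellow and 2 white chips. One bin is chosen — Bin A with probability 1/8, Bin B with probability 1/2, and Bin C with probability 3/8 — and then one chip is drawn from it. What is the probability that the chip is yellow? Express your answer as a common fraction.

From Bin A: P(yellow) = 6/15.
From Bin B: P(yellow) = 2/7.
From Bin C: P(yellow) = 5/7.
Total probability = (1/8)(6/15) + (1/2)(2/7) + (3/8)(5/7) = 129/280.

129/280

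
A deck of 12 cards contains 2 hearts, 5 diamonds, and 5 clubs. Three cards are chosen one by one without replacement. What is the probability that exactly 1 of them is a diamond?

21/44

One ordering (a diamond drawn first) has probability 5/12 × 7/11 × 6/10 = 210/1320 = 7/44.
There are C(3,1) = 3 such orderings, each equally likely, so P = 3 × 7/44 = 21/44.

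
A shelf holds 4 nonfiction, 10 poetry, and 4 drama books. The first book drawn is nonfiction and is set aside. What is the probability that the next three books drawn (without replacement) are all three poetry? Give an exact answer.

3/17

After the first draw, 10 of the remaining 17 books are poetry.
P = 10/17 × 9/16 × 8/15 = 720/4080 = 3/17.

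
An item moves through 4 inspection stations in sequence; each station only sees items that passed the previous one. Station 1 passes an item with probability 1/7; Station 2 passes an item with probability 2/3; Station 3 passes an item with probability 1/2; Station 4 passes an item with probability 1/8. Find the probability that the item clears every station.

Each stage is reached only if all earlier stages succeed, so
P = 1/7 × 2/3 × 1/2 × 1/8 = 2/336 = 1/168.

1/168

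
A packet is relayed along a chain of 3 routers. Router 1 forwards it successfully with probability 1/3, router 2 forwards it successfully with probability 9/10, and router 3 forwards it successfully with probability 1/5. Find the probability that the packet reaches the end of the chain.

The events are sequential, so multiply the conditional probabilities:
P = 1/3 × 9/10 × 1/5 = 9/150 = 3/50.

3/50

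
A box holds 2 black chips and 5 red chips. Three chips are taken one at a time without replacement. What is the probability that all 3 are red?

P(all red) = 5/7 × 4/6 × 3/5 = 60/210 = 2/7.

2/7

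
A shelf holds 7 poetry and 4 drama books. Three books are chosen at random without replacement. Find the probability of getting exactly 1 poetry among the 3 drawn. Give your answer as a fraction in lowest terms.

14/55

One ordering (poetry drawn first) has probability 7/11 × 4/10 × 3/9 = 84/990 = 14/165.
There are C(3,1) = 3 such orderings, each equally likely, so P = 3 × 14/165 = 14/55.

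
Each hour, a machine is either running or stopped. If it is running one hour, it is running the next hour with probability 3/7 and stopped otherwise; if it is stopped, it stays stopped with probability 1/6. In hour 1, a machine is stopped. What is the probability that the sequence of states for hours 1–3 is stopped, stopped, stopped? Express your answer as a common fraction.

Hour 1 is given. For each transition, use the conditional probability from the current state:
P(stopped | stopped) = 1/6; P(stopped | stopped) = 1/6.
P = 1/6 × 1/6 = 1/36.

1/36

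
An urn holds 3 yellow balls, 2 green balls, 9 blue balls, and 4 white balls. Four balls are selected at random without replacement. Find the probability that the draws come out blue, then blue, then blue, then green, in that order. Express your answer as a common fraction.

7/510

Each draw changes the counts, so multiply the conditional probabilities along the sequence:
P = 9/18 × 8/17 × 7/16 × 2/15 = 1008/73440 = 7/510.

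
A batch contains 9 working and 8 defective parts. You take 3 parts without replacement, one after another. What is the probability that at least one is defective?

149/170

P(no defective) = 9/17 × 8/16 × 7/15 = 504/4080 = 21/170.
P(at least one) = 1 − 21/170 = 149/170.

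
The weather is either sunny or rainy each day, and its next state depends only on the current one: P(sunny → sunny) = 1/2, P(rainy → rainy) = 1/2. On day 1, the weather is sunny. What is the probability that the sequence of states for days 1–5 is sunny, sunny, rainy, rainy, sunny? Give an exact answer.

Day 1 is given. For each transition, use the conditional probability from the current state:
P(sunny | sunny) = 1/2; P(rainy | sunny) = 1/2; P(rainy | rainy) = 1/2; P(sunny | rainy) = 1/2.
P = 1/2 × 1/2 × 1/2 × 1/2 = 1/16.

1/16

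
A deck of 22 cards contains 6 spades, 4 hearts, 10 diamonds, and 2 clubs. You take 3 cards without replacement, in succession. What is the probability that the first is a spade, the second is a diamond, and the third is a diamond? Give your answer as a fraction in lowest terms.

9/154

Chain rule:
P = 6/22 × 10/21 × 9/20 = 540/9240 = 9/154.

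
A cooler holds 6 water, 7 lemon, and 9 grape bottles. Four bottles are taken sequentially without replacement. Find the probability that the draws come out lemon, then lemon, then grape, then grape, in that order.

18/1045

Chain rule:
P = 7/22 × 6/21 × 9/20 × 8/19 = 3024/175560 = 18/1045.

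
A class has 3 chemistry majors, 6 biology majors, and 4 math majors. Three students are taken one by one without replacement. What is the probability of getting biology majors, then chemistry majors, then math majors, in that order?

6/143

Chain rule:
P = 6/13 × 3/12 × 4/11 = 72/1716 = 6/143.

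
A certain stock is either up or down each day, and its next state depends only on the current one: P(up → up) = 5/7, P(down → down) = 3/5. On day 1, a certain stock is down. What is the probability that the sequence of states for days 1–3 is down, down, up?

Day 1 is given. For each transition, use the conditional probability from the current state:
P(down | down) = 3/5; P(up | down) = 2/5.
P = 3/5 × 2/5 = 6/25.

6/25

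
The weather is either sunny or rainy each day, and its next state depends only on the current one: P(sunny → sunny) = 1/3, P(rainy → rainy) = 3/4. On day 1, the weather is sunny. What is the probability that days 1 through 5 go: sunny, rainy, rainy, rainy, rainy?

9/32

Day 1 is given. For each transition, use the conditional probability from the current state:
P(rainy | sunny) = 2/3; P(rainy | rainy) = 3/4; P(rainy | rainy) = 3/4; P(rainy | rainy) = 3/4.
P = 2/3 × 3/4 × 3/4 × 3/4 = 54/192 = 9/32.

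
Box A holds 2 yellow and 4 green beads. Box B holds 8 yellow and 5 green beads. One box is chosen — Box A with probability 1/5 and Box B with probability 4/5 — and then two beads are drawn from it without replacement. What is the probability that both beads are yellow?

293/975

From Box A: P(both yellow) = (2/6)(1/5) = 1/15.
From Box B: P(both yellow) = (8/13)(7/12) = 14/39.
Total probability = (1/5)(1/15) + (4/5)(14/39) = 293/975.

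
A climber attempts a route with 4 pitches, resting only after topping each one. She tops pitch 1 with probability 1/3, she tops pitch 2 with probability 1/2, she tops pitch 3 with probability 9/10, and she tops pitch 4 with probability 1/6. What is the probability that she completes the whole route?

Each stage is reached only if all earlier stages succeed, so
P = 1/3 × 1/2 × 9/10 × 1/6 = 9/360 = 1/40.

1/40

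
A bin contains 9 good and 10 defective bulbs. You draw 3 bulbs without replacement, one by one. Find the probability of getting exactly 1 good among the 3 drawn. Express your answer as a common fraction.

135/323

One ordering (good drawn first) has probability 9/19 × 10/18 × 9/17 = 810/5814 = 45/323.
There are C(3,1) = 3 such orderings, each equally likely, so P = 3 × 45/323 = 135/323.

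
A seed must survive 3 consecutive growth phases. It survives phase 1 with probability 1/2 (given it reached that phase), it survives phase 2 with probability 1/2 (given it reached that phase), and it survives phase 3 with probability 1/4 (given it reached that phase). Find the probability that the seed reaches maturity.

Multiplying along the chain,
P = 1/2 × 1/2 × 1/4 = 1/16.

1/16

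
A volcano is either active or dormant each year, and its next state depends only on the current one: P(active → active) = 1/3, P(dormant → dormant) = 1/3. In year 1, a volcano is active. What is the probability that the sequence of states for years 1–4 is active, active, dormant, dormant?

2/27

Year 1 is given. For each transition, use the conditional probability from the current state:
P(active | active) = 1/3; P(dormant | active) = 2/3; P(dormant | dormant) = 1/3.
P = 1/3 × 2/3 × 1/3 = 2/27.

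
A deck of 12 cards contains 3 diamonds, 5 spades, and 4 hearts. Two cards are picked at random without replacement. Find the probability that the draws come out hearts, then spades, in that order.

Chain rule:
P = 4/12 × 5/11 = 20/132 = 5/33.

5/33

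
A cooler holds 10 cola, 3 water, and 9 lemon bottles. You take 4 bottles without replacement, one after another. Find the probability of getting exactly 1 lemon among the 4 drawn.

One ordering (lemon drawn first) has probability 9/22 × 13/21 × 12/20 × 11/19 = 15444/175560 = 117/1330.
There are C(4,1) = 4 such orderings, each equally likely, so P = 4 × 117/1330 = 234/665.

234/665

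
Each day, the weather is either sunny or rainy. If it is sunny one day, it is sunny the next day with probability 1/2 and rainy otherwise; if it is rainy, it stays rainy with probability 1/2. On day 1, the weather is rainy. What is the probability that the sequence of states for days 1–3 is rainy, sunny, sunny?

1/4

Day 1 is given. For each transition, use the conditional probability from the current state:
P(sunny | rainy) = 1/2; P(sunny | sunny) = 1/2.
P = 1/2 × 1/2 = 1/4.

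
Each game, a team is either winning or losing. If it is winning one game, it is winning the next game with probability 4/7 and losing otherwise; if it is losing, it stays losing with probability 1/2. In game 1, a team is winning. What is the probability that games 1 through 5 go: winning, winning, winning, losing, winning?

Game 1 is given. For each transition, use the conditional probability from the current state:
P(winning | winning) = 4/7; P(winning | winning) = 4/7; P(losing | winning) = 3/7; P(winning | losing) = 1/2.
P = 4/7 × 4/7 × 3/7 × 1/2 = 48/686 = 24/343.

24/343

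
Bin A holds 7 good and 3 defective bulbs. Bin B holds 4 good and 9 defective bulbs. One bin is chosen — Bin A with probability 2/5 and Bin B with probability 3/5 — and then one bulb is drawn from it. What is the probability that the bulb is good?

151/325

From Bin A: P(good) = 7/10.
From Bin B: P(good) = 4/13.
Total probability = (2/5)(7/10) + (3/5)(4/13) = 151/325.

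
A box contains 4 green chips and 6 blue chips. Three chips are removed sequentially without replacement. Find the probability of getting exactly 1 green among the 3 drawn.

One ordering (green drawn first) has probability 4/10 × 6/9 × 5/8 = 120/720 = 1/6.
There are C(3,1) = 3 such orderings, each equally likely, so P = 3 × 1/6 = 1/2.

1/2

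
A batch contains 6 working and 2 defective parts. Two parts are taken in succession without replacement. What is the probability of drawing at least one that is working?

P(no working) = 2/8 × 1/7 = 2/56 = 1/28.
P(at least one) = 1 − 1/28 = 27/28.

27/28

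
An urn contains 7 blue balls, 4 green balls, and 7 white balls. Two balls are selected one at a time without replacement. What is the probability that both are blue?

7/51

P(all blue) = 7/18 × 6/17 = 42/306 = 7/51.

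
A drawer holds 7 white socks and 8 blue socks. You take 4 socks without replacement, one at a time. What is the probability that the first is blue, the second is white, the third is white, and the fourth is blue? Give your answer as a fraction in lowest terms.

Each draw changes the counts, so multiply the conditional probabilities along the sequence:
P = 8/15 × 7/14 × 6/13 × 7/12 = 2352/32760 = 14/195.

14/195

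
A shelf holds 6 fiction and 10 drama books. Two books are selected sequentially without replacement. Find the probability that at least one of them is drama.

P(no drama) = 6/16 × 5/15 = 30/240 = 1/8.
P(at least one) = 1 − 1/8 = 7/8.

7/8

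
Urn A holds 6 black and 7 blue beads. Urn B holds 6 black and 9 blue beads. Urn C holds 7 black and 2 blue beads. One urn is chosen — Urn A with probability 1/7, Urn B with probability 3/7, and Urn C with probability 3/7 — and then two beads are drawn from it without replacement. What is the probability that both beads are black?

From Urn A: P(both black) = (6/13)(5/12) = 5/26.
From Urn B: P(both black) = (6/15)(5/14) = 1/7.
From Urn C: P(both black) = (7/9)(6/8) = 7/12.
Total probability = (1/7)(5/26) + (3/7)(1/7) + (3/7)(7/12) = 863/2548.

863/2548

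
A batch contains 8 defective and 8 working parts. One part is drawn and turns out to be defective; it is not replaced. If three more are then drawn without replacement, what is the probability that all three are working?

8/65

After the first draw, 8 of the remaining 15 parts are working.
P = 8/15 × 7/14 × 6/13 = 336/2730 = 8/65.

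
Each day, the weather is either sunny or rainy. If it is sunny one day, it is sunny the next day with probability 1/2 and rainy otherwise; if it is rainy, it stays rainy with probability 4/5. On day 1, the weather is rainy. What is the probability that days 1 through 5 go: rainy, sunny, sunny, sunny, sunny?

1/40

Day 1 is given. For each transition, use the conditional probability from the current state:
P(sunny | rainy) = 1/5; P(sunny | sunny) = 1/2; P(sunny | sunny) = 1/2; P(sunny | sunny) = 1/2.
P = 1/5 × 1/2 × 1/2 × 1/2 = 1/40.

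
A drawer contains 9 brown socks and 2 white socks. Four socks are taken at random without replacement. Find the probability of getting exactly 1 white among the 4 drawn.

One ordering (white drawn first) has probability 2/11 × 9/10 × 8/9 × 7/8 = 1008/7920 = 7/55.
There are C(4,1) = 4 such orderings, each equally likely, so P = 4 × 7/55 = 28/55.

28/55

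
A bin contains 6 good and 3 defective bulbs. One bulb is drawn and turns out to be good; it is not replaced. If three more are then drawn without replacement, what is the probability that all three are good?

5/28

With the first bulb removed, 5 good remain out of 8.
P = 5/8 × 4/7 × 3/6 = 60/336 = 5/28.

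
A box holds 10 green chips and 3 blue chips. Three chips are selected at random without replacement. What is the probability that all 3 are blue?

1/286

P(every draw is blue) = 3/13 × 2/12 × 1/11 = 6/1716 = 1/286.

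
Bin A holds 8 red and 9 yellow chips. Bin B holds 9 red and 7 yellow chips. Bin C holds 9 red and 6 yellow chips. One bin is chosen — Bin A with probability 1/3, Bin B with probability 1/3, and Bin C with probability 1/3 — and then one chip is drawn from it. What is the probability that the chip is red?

2221/4080

From Bin A: P(red) = 8/17.
From Bin B: P(red) = 9/16.
From Bin C: P(red) = 9/15.
Total probability = (1/3)(8/17) + (1/3)(9/16) + (1/3)(9/15) = 2221/4080.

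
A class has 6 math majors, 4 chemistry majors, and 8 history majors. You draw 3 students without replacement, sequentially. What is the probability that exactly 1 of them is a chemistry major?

91/204

One ordering (a chemistry major drawn first) has probability 4/18 × 14/17 × 13/16 = 728/4896 = 91/612.
There are C(3,1) = 3 such orderings, each equally likely, so P = 3 × 91/612 = 91/204.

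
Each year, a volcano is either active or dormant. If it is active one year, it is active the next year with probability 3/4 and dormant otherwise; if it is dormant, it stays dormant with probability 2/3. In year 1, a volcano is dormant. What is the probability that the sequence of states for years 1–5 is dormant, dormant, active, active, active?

1/8

Year 1 is given. For each transition, use the conditional probability from the current state:
P(dormant | dormant) = 2/3; P(active | dormant) = 1/3; P(active | active) = 3/4; P(active | active) = 3/4.
P = 2/3 × 1/3 × 3/4 × 3/4 = 18/144 = 1/8.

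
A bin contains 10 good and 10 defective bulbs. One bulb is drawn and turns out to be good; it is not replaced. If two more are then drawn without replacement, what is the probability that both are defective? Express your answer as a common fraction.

5/19

With the first bulb removed, 10 defective remain out of 19.
P = 10/19 × 9/18 = 90/342 = 5/19.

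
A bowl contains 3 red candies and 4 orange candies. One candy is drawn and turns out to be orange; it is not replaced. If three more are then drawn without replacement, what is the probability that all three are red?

1/20

After the first draw, 3 of the remaining 6 candies are red.
P = 3/6 × 2/5 × 1/4 = 6/120 = 1/20.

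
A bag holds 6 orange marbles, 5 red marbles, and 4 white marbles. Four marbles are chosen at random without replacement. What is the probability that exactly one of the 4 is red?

40/91

One ordering (red drawn first) has probability 5/15 × 10/14 × 9/13 × 8/12 = 3600/32760 = 10/91.
There are C(4,1) = 4 such orderings, each equally likely, so P = 4 × 10/91 = 40/91.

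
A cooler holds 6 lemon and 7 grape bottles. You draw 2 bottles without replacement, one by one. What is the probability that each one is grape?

7/26

P(all grape) = 7/13 × 6/12 = 42/156 = 7/26.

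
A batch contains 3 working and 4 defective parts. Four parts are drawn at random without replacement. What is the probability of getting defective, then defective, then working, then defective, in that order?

3/35

Multiply the probability of each draw given the previous ones:
P = 4/7 × 3/6 × 3/5 × 2/4 = 72/840 = 3/35.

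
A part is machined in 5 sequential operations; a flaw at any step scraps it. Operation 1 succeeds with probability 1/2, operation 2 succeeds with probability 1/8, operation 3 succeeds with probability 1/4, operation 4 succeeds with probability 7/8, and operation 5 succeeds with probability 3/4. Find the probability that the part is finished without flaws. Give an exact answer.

21/2048

Each stage is reached only if all earlier stages succeed, so
P = 1/2 × 1/8 × 1/4 × 7/8 × 3/4 = 21/2048.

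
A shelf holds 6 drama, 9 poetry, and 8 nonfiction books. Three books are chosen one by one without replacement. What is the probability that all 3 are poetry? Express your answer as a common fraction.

P = 9/23 × 8/22 × 7/21 = 504/10626 = 12/253.

12/253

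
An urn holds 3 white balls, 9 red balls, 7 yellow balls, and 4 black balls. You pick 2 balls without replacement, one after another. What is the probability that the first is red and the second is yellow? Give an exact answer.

63/506

Chain rule:
P = 9/23 × 7/22 = 63/506.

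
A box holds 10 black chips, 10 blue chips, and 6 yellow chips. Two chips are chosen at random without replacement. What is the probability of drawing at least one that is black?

P(no black) = 16/26 × 15/25 = 240/650 = 24/65.
P(at least one) = 1 − 24/65 = 41/65.

41/65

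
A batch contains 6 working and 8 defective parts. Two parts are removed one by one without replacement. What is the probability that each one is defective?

P = 8/14 × 7/13 = 56/182 = 4/13.

4/13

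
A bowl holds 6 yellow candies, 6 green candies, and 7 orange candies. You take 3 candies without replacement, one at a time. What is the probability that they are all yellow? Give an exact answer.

P(every draw is yellow) = 6/19 × 5/18 × 4/17 = 120/5814 = 20/969.

20/969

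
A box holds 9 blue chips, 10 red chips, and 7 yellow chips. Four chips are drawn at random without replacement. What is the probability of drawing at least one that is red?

101/115

P(no red) = 16/26 × 15/25 × 14/24 × 13/23 = 43680/358800 = 14/115.
P(at least one) = 1 − 14/115 = 101/115.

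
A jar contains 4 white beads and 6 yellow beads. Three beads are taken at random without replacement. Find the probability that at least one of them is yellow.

29/30

P(no yellow) = 4/10 × 3/9 × 2/8 = 24/720 = 1/30.
P(at least one) = 1 − 1/30 = 29/30.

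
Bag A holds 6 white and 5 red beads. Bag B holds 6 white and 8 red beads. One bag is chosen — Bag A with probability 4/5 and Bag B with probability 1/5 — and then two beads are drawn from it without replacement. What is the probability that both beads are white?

1257/5005

From Bag A: P(both white) = (6/11)(5/10) = 3/11.
From Bag B: P(both white) = (6/14)(5/13) = 15/91.
Total probability = (4/5)(3/11) + (1/5)(15/91) = 1257/5005.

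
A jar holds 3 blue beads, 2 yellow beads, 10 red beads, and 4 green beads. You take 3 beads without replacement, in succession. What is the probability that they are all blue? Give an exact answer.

1/969

P = 3/19 × 2/18 × 1/17 = 6/5814 = 1/969.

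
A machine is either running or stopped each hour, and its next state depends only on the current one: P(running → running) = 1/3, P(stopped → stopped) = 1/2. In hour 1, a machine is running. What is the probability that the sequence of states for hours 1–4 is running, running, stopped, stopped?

Hour 1 is given. For each transition, use the conditional probability from the current state:
P(running | running) = 1/3; P(stopped | running) = 2/3; P(stopped | stopped) = 1/2.
P = 1/3 × 2/3 × 1/2 = 2/18 = 1/9.

1/9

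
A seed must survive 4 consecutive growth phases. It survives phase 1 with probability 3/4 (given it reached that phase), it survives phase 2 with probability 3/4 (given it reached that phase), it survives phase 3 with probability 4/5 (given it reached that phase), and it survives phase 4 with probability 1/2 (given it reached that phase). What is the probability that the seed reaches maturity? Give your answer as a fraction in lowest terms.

Each stage is reached only if all earlier stages succeed, so
P = 3/4 × 3/4 × 4/5 × 1/2 = 36/160 = 9/40.

9/40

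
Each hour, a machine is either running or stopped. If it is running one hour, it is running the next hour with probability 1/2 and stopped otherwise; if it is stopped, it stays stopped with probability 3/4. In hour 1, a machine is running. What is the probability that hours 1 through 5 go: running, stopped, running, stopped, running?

Hour 1 is given. For each transition, use the conditional probability from the current state:
P(stopped | running) = 1/2; P(running | stopped) = 1/4; P(stopped | running) = 1/2; P(running | stopped) = 1/4.
P = 1/2 × 1/4 × 1/2 × 1/4 = 1/64.

1/64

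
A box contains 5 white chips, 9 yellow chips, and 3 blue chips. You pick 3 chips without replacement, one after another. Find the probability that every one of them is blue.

1/680

P(all blue) = 3/17 × 2/16 × 1/15 = 6/4080 = 1/680.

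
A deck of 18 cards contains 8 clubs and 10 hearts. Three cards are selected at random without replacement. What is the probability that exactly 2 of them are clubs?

One ordering (clubs drawn first) has probability 8/18 × 7/17 × 10/16 = 560/4896 = 35/306.
There are C(3,2) = 3 such orderings, each equally likely, so P = 3 × 35/306 = 35/102.

35/102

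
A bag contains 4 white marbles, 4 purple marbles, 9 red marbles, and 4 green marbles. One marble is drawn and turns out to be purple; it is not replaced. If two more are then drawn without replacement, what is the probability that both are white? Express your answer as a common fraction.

After the first draw, 4 of the remaining 20 marbles are white.
P = 4/20 × 3/19 = 12/380 = 3/95.

3/95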